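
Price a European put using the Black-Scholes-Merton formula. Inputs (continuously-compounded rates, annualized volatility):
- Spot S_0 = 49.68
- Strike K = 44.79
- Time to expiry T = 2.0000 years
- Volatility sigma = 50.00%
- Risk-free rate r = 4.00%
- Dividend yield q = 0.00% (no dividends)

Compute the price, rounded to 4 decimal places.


Answer: Price = 8.8126

Derivation:
d1 = (ln(S/K) + (r - q + 0.5*sigma^2) * T) / (sigma * sqrt(T)) = 0.61322780
d2 = d1 - sigma * sqrt(T) = -0.09387898
exp(-rT) = 0.92311635; exp(-qT) = 1.00000000
P = K * exp(-rT) * N(-d2) - S_0 * exp(-qT) * N(-d1)
N(-d1) = 0.26986286; N(-d2) = 0.53739735
P = 44.7900 * 0.92311635 * 0.53739735 - 49.6800 * 1.00000000 * 0.26986286 = 8.8126


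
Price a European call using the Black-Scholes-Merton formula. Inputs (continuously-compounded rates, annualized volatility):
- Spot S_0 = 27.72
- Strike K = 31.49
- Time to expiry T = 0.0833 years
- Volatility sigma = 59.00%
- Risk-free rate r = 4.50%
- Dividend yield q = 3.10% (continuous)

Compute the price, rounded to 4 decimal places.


d1 = (ln(S/K) + (r - q + 0.5*sigma^2) * T) / (sigma * sqrt(T)) = -0.65685046
d2 = d1 - sigma * sqrt(T) = -0.82713472
exp(-rT) = 0.99625852; exp(-qT) = 0.99742103
C = S_0 * exp(-qT) * N(d1) - K * exp(-rT) * N(d2)
N(d1) = 0.25563854; N(d2) = 0.20408035
C = 27.7200 * 0.99742103 * 0.25563854 - 31.4900 * 0.99625852 * 0.20408035 = 0.6656

Answer: Price = 0.6656


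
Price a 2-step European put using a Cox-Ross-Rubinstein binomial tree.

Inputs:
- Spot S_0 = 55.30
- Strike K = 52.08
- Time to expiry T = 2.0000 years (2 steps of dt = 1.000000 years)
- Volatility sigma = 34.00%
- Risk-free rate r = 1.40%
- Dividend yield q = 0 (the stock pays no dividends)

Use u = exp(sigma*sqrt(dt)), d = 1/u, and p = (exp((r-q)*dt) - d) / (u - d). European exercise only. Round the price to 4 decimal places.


Answer: Price = V(0,0) = 7.4394

Derivation:
dt = T/N = 1.000000
u = exp(sigma*sqrt(dt)) = 1.404948; d = 1/u = 0.711770
p = (exp((r-q)*dt) - d) / (u - d) = 0.436148
Discount per step: exp(-r*dt) = 0.986098
Stock lattice S(k, i) with i counting down-moves:
  k=0: S(0,0) = 55.3000
  k=1: S(1,0) = 77.6936; S(1,1) = 39.3609
  k=2: S(2,0) = 109.1554; S(2,1) = 55.3000; S(2,2) = 28.0159
Terminal payoffs V(N, i) = max(K - S_T, 0):
  V(2,0) = 0.000000; V(2,1) = 0.000000; V(2,2) = 24.064080
Backward induction: V(k, i) = exp(-r*dt) * [p * V(k+1, i) + (1-p) * V(k+1, i+1)].
  V(1,0) = exp(-r*dt) * [p*0.000000 + (1-p)*0.000000] = 0.000000
  V(1,1) = exp(-r*dt) * [p*0.000000 + (1-p)*24.064080] = 13.379934
  V(0,0) = exp(-r*dt) * [p*0.000000 + (1-p)*13.379934] = 7.439414


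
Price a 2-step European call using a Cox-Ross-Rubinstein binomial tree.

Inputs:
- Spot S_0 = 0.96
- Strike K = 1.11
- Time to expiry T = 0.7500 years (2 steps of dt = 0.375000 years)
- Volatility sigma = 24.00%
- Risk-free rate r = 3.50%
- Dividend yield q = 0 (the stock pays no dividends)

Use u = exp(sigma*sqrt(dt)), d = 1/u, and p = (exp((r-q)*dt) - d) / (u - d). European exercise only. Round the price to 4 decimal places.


Answer: Price = V(0,0) = 0.0448

Derivation:
dt = T/N = 0.375000
u = exp(sigma*sqrt(dt)) = 1.158319; d = 1/u = 0.863320
p = (exp((r-q)*dt) - d) / (u - d) = 0.508109
Discount per step: exp(-r*dt) = 0.986961
Stock lattice S(k, i) with i counting down-moves:
  k=0: S(0,0) = 0.9600
  k=1: S(1,0) = 1.1120; S(1,1) = 0.8288
  k=2: S(2,0) = 1.2880; S(2,1) = 0.9600; S(2,2) = 0.7155
Terminal payoffs V(N, i) = max(S_T - K, 0):
  V(2,0) = 0.178034; V(2,1) = 0.000000; V(2,2) = 0.000000
Backward induction: V(k, i) = exp(-r*dt) * [p * V(k+1, i) + (1-p) * V(k+1, i+1)].
  V(1,0) = exp(-r*dt) * [p*0.178034 + (1-p)*0.000000] = 0.089281
  V(1,1) = exp(-r*dt) * [p*0.000000 + (1-p)*0.000000] = 0.000000
  V(0,0) = exp(-r*dt) * [p*0.089281 + (1-p)*0.000000] = 0.044773


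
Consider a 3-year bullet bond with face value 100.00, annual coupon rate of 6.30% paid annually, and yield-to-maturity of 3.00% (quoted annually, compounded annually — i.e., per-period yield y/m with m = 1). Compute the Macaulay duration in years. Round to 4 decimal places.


Coupon per period c = face * coupon_rate / m = 6.300000
Periods per year m = 1; per-period yield y/m = 0.030000
Number of cashflows N = 3
Cashflows (t years, CF_t, discount factor 1/(1+y/m)^(m*t), PV):
  t = 1.0000: CF_t = 6.300000, DF = 0.970874, PV = 6.116505
  t = 2.0000: CF_t = 6.300000, DF = 0.942596, PV = 5.938354
  t = 3.0000: CF_t = 106.300000, DF = 0.915142, PV = 97.279558
Price P = sum_t PV_t = 109.334417
Macaulay numerator sum_t t * PV_t:
  t * PV_t at t = 1.0000: 6.116505
  t * PV_t at t = 2.0000: 11.876708
  t * PV_t at t = 3.0000: 291.838675
Macaulay duration D = (sum_t t * PV_t) / P = 309.831888 / 109.334417 = 2.833800

Answer: Macaulay duration = 2.8338 years


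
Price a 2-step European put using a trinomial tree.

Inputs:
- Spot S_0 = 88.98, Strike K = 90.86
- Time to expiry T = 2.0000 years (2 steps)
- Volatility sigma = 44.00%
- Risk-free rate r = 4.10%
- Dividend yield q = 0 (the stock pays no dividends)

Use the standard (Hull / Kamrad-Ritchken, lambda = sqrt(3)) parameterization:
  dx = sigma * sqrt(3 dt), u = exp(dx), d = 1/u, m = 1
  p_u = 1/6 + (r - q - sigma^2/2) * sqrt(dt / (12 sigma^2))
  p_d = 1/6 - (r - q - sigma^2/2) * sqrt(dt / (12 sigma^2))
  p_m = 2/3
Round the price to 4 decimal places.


dt = T/N = 1.000000; dx = sigma*sqrt(3*dt) = 0.762102
u = exp(dx) = 2.142776; d = 1/u = 0.466684
p_u = 0.130057, p_m = 0.666667, p_d = 0.203276
Discount per step: exp(-r*dt) = 0.959829
Stock lattice S(k, j) with j the centered position index:
  k=0: S(0,+0) = 88.9800
  k=1: S(1,-1) = 41.5256; S(1,+0) = 88.9800; S(1,+1) = 190.6642
  k=2: S(2,-2) = 19.3793; S(2,-1) = 41.5256; S(2,+0) = 88.9800; S(2,+1) = 190.6642; S(2,+2) = 408.5508
Terminal payoffs V(N, j) = max(K - S_T, 0):
  V(2,-2) = 71.480672; V(2,-1) = 49.334435; V(2,+0) = 1.880000; V(2,+1) = 0.000000; V(2,+2) = 0.000000
Backward induction: V(k, j) = exp(-r*dt) * [p_u * V(k+1, j+1) + p_m * V(k+1, j) + p_d * V(k+1, j-1)]
  V(1,-1) = exp(-r*dt) * [p_u*1.880000 + p_m*49.334435 + p_d*71.480672] = 45.749709
  V(1,+0) = exp(-r*dt) * [p_u*0.000000 + p_m*1.880000 + p_d*49.334435] = 10.828635
  V(1,+1) = exp(-r*dt) * [p_u*0.000000 + p_m*0.000000 + p_d*1.880000] = 0.366807
  V(0,+0) = exp(-r*dt) * [p_u*0.366807 + p_m*10.828635 + p_d*45.749709] = 15.901115

Answer: Price = V(0,0) = 15.9011


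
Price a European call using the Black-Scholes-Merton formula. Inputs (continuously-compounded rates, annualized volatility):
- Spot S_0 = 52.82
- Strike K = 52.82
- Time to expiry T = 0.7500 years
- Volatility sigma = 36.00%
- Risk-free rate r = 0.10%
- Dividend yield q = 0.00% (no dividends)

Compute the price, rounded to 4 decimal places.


d1 = (ln(S/K) + (r - q + 0.5*sigma^2) * T) / (sigma * sqrt(T)) = 0.15829020
d2 = d1 - sigma * sqrt(T) = -0.15347895
exp(-rT) = 0.99925028; exp(-qT) = 1.00000000
C = S_0 * exp(-qT) * N(d1) - K * exp(-rT) * N(d2)
N(d1) = 0.56288593; N(d2) = 0.43901030
C = 52.8200 * 1.00000000 * 0.56288593 - 52.8200 * 0.99925028 * 0.43901030 = 6.5605

Answer: Price = 6.5605


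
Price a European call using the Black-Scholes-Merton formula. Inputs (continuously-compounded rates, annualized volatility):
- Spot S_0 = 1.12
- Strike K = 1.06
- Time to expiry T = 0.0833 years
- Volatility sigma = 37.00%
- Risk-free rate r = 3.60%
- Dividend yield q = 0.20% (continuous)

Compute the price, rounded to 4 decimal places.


d1 = (ln(S/K) + (r - q + 0.5*sigma^2) * T) / (sigma * sqrt(T)) = 0.59551263
d2 = d1 - sigma * sqrt(T) = 0.48872419
exp(-rT) = 0.99700569; exp(-qT) = 0.99983341
C = S_0 * exp(-qT) * N(d1) - K * exp(-rT) * N(d2)
N(d1) = 0.72424957; N(d2) = 0.68748151
C = 1.1200 * 0.99983341 * 0.72424957 - 1.0600 * 0.99700569 * 0.68748151 = 0.0845

Answer: Price = 0.0845


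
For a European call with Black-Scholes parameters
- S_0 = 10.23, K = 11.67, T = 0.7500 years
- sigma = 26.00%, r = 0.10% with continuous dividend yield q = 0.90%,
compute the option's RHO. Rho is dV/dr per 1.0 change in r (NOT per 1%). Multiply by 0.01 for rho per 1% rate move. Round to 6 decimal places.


Answer: Rho = 2.050897

Derivation:
d1 = -0.4989499502; d2 = -0.7241165551
phi(d1) = 0.3522500242; exp(-qT) = 0.9932727301; exp(-rT) = 0.9992502812
N(d2) = 0.2344970909
Rho = K*T*exp(-rT)*N(d2) = 11.6700 * 0.7500 * 0.9992502812 * 0.2344970909 = 2.050897


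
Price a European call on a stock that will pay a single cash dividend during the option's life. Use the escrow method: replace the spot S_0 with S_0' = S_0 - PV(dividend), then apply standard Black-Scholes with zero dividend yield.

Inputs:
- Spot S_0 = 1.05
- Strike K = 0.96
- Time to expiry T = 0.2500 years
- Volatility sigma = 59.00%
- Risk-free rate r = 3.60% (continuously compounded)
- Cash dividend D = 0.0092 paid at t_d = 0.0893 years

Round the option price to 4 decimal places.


Answer: Price = 0.1669

Derivation:
PV(D) = D * exp(-r * t_d) = 0.0092 * 0.99679036 = 0.00917047
S_0' = S_0 - PV(D) = 1.0500 - 0.00917047 = 1.04082953
d1 = (ln(S_0'/K) + (r + sigma^2/2)*T) / (sigma*sqrt(T)) = 0.45204242
d2 = d1 - sigma*sqrt(T) = 0.15704242
exp(-rT) = 0.99104038
N(d1) = 0.67438079; N(d2) = 0.56239429
C = S_0' * N(d1) - K * exp(-rT) * N(d2) = 1.04082953 * 0.67438079 - 0.9600 * 0.99104038 * 0.56239429 = 0.1669


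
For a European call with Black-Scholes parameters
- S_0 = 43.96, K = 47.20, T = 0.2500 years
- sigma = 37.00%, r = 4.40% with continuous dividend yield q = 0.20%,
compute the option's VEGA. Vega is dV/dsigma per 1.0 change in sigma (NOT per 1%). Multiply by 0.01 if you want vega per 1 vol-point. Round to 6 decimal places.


d1 = -0.2351419625; d2 = -0.4201419625
phi(d1) = 0.3880642329; exp(-qT) = 0.9995001250; exp(-rT) = 0.9890602788
Vega = S * exp(-qT) * phi(d1) * sqrt(T) = 43.9600 * 0.9995001250 * 0.3880642329 * 0.5000000000 = 8.525388

Answer: Vega = 8.525388


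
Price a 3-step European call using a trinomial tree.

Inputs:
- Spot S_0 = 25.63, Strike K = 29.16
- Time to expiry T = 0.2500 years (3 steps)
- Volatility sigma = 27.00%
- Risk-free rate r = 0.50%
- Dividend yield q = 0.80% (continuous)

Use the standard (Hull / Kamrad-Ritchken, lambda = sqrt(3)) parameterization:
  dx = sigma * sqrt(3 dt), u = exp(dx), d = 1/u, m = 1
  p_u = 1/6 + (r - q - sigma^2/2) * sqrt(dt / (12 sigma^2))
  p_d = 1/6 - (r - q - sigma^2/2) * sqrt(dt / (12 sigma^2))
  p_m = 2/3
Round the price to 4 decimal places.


dt = T/N = 0.083333; dx = sigma*sqrt(3*dt) = 0.135000
u = exp(dx) = 1.144537; d = 1/u = 0.873716
p_u = 0.154491, p_m = 0.666667, p_d = 0.178843
Discount per step: exp(-r*dt) = 0.999583
Stock lattice S(k, j) with j the centered position index:
  k=0: S(0,+0) = 25.6300
  k=1: S(1,-1) = 22.3933; S(1,+0) = 25.6300; S(1,+1) = 29.3345
  k=2: S(2,-2) = 19.5654; S(2,-1) = 22.3933; S(2,+0) = 25.6300; S(2,+1) = 29.3345; S(2,+2) = 33.5744
  k=3: S(3,-3) = 17.0946; S(3,-2) = 19.5654; S(3,-1) = 22.3933; S(3,+0) = 25.6300; S(3,+1) = 29.3345; S(3,+2) = 33.5744; S(3,+3) = 38.4271
Terminal payoffs V(N, j) = max(S_T - K, 0):
  V(3,-3) = 0.000000; V(3,-2) = 0.000000; V(3,-1) = 0.000000; V(3,+0) = 0.000000; V(3,+1) = 0.174478; V(3,+2) = 4.414389; V(3,+3) = 9.267123
Backward induction: V(k, j) = exp(-r*dt) * [p_u * V(k+1, j+1) + p_m * V(k+1, j) + p_d * V(k+1, j-1)]
  V(2,-2) = exp(-r*dt) * [p_u*0.000000 + p_m*0.000000 + p_d*0.000000] = 0.000000
  V(2,-1) = exp(-r*dt) * [p_u*0.000000 + p_m*0.000000 + p_d*0.000000] = 0.000000
  V(2,+0) = exp(-r*dt) * [p_u*0.174478 + p_m*0.000000 + p_d*0.000000] = 0.026944
  V(2,+1) = exp(-r*dt) * [p_u*4.414389 + p_m*0.174478 + p_d*0.000000] = 0.797968
  V(2,+2) = exp(-r*dt) * [p_u*9.267123 + p_m*4.414389 + p_d*0.174478] = 4.403979
  V(1,-1) = exp(-r*dt) * [p_u*0.026944 + p_m*0.000000 + p_d*0.000000] = 0.004161
  V(1,+0) = exp(-r*dt) * [p_u*0.797968 + p_m*0.026944 + p_d*0.000000] = 0.141183
  V(1,+1) = exp(-r*dt) * [p_u*4.403979 + p_m*0.797968 + p_d*0.026944] = 1.216664
  V(0,+0) = exp(-r*dt) * [p_u*1.216664 + p_m*0.141183 + p_d*0.004161] = 0.282711

Answer: Price = V(0,0) = 0.2827


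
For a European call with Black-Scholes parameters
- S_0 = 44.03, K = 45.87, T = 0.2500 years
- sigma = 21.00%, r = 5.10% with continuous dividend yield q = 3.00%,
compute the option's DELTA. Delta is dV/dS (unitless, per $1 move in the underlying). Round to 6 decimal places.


d1 = -0.2874056080; d2 = -0.3924056080
phi(d1) = 0.3828011846; exp(-qT) = 0.9925280548; exp(-rT) = 0.9873309369
N(d1) = 0.3869008838
Delta = exp(-qT) * N(d1) = 0.9925280548 * 0.3869008838 = 0.384010

Answer: Delta = 0.384010


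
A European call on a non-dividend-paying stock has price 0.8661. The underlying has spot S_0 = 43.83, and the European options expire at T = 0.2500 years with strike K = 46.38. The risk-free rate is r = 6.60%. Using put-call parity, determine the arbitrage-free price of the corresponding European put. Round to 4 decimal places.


Put-call parity: C - P = S_0 * exp(-qT) - K * exp(-rT).
S_0 * exp(-qT) = 43.8300 * 1.00000000 = 43.83000000
K * exp(-rT) = 46.3800 * 0.98363538 = 45.62100890
P = C - S*exp(-qT) + K*exp(-rT)
P = 0.8661 - 43.83000000 + 45.62100890 = 2.6571

Answer: Put price = 2.6571


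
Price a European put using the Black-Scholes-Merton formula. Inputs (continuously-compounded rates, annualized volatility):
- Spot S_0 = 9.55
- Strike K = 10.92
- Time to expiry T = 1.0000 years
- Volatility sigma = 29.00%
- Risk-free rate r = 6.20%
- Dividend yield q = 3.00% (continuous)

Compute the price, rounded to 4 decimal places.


Answer: Price = 1.6922

Derivation:
d1 = (ln(S/K) + (r - q + 0.5*sigma^2) * T) / (sigma * sqrt(T)) = -0.20691316
d2 = d1 - sigma * sqrt(T) = -0.49691316
exp(-rT) = 0.93988289; exp(-qT) = 0.97044553
P = K * exp(-rT) * N(-d2) - S_0 * exp(-qT) * N(-d1)
N(-d1) = 0.58196116; N(-d2) = 0.69037485
P = 10.9200 * 0.93988289 * 0.69037485 - 9.5500 * 0.97044553 * 0.58196116 = 1.6922


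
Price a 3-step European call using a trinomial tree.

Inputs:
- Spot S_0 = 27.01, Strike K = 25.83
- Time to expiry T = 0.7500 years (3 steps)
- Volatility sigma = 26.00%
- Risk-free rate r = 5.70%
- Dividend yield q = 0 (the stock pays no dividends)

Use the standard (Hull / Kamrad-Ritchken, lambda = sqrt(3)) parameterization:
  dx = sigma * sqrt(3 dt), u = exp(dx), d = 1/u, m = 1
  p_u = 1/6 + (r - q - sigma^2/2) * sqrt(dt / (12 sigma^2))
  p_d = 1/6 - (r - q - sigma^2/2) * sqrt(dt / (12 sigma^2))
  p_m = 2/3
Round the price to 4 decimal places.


Answer: Price = V(0,0) = 3.5822

Derivation:
dt = T/N = 0.250000; dx = sigma*sqrt(3*dt) = 0.225167
u = exp(dx) = 1.252531; d = 1/u = 0.798383
p_u = 0.179546, p_m = 0.666667, p_d = 0.153787
Discount per step: exp(-r*dt) = 0.985851
Stock lattice S(k, j) with j the centered position index:
  k=0: S(0,+0) = 27.0100
  k=1: S(1,-1) = 21.5643; S(1,+0) = 27.0100; S(1,+1) = 33.8309
  k=2: S(2,-2) = 17.2166; S(2,-1) = 21.5643; S(2,+0) = 27.0100; S(2,+1) = 33.8309; S(2,+2) = 42.3742
  k=3: S(3,-3) = 13.7454; S(3,-2) = 17.2166; S(3,-1) = 21.5643; S(3,+0) = 27.0100; S(3,+1) = 33.8309; S(3,+2) = 42.3742; S(3,+3) = 53.0751
Terminal payoffs V(N, j) = max(S_T - K, 0):
  V(3,-3) = 0.000000; V(3,-2) = 0.000000; V(3,-1) = 0.000000; V(3,+0) = 1.180000; V(3,+1) = 8.000872; V(3,+2) = 16.544229; V(3,+3) = 27.245052
Backward induction: V(k, j) = exp(-r*dt) * [p_u * V(k+1, j+1) + p_m * V(k+1, j) + p_d * V(k+1, j-1)]
  V(2,-2) = exp(-r*dt) * [p_u*0.000000 + p_m*0.000000 + p_d*0.000000] = 0.000000
  V(2,-1) = exp(-r*dt) * [p_u*1.180000 + p_m*0.000000 + p_d*0.000000] = 0.208867
  V(2,+0) = exp(-r*dt) * [p_u*8.000872 + p_m*1.180000 + p_d*0.000000] = 2.191736
  V(2,+1) = exp(-r*dt) * [p_u*16.544229 + p_m*8.000872 + p_d*1.180000] = 8.365769
  V(2,+2) = exp(-r*dt) * [p_u*27.245052 + p_m*16.544229 + p_d*8.000872] = 16.908982
  V(1,-1) = exp(-r*dt) * [p_u*2.191736 + p_m*0.208867 + p_d*0.000000] = 0.525224
  V(1,+0) = exp(-r*dt) * [p_u*8.365769 + p_m*2.191736 + p_d*0.208867] = 2.952938
  V(1,+1) = exp(-r*dt) * [p_u*16.908982 + p_m*8.365769 + p_d*2.191736] = 8.823545
  V(0,+0) = exp(-r*dt) * [p_u*8.823545 + p_m*2.952938 + p_d*0.525224] = 3.582218


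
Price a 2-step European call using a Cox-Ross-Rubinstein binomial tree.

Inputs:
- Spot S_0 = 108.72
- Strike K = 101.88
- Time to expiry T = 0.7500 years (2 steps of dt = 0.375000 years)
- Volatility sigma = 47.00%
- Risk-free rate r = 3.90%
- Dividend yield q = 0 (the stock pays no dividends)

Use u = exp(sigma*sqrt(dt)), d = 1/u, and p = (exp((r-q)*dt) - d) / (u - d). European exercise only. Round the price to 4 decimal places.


Answer: Price = V(0,0) = 21.5817

Derivation:
dt = T/N = 0.375000
u = exp(sigma*sqrt(dt)) = 1.333511; d = 1/u = 0.749900
p = (exp((r-q)*dt) - d) / (u - d) = 0.453783
Discount per step: exp(-r*dt) = 0.985481
Stock lattice S(k, i) with i counting down-moves:
  k=0: S(0,0) = 108.7200
  k=1: S(1,0) = 144.9793; S(1,1) = 81.5292
  k=2: S(2,0) = 193.3314; S(2,1) = 108.7200; S(2,2) = 61.1387
Terminal payoffs V(N, i) = max(S_T - K, 0):
  V(2,0) = 91.451409; V(2,1) = 6.840000; V(2,2) = 0.000000
Backward induction: V(k, i) = exp(-r*dt) * [p * V(k+1, i) + (1-p) * V(k+1, i+1)].
  V(1,0) = exp(-r*dt) * [p*91.451409 + (1-p)*6.840000] = 44.578429
  V(1,1) = exp(-r*dt) * [p*6.840000 + (1-p)*0.000000] = 3.058809
  V(0,0) = exp(-r*dt) * [p*44.578429 + (1-p)*3.058809] = 21.581735


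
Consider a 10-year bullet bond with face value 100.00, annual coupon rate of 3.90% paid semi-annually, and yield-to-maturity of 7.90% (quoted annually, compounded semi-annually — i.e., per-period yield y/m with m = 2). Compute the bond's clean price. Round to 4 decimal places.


Coupon per period c = face * coupon_rate / m = 1.950000
Periods per year m = 2; per-period yield y/m = 0.039500
Number of cashflows N = 20
Cashflows (t years, CF_t, discount factor 1/(1+y/m)^(m*t), PV):
  t = 0.5000: CF_t = 1.950000, DF = 0.962001, PV = 1.875902
  t = 1.0000: CF_t = 1.950000, DF = 0.925446, PV = 1.804619
  t = 1.5000: CF_t = 1.950000, DF = 0.890280, PV = 1.736046
  t = 2.0000: CF_t = 1.950000, DF = 0.856450, PV = 1.670078
  t = 2.5000: CF_t = 1.950000, DF = 0.823906, PV = 1.606616
  t = 3.0000: CF_t = 1.950000, DF = 0.792598, PV = 1.545566
  t = 3.5000: CF_t = 1.950000, DF = 0.762480, PV = 1.486836
  t = 4.0000: CF_t = 1.950000, DF = 0.733507, PV = 1.430338
  t = 4.5000: CF_t = 1.950000, DF = 0.705634, PV = 1.375986
  t = 5.0000: CF_t = 1.950000, DF = 0.678821, PV = 1.323700
  t = 5.5000: CF_t = 1.950000, DF = 0.653026, PV = 1.273401
  t = 6.0000: CF_t = 1.950000, DF = 0.628212, PV = 1.225013
  t = 6.5000: CF_t = 1.950000, DF = 0.604340, PV = 1.178464
  t = 7.0000: CF_t = 1.950000, DF = 0.581376, PV = 1.133683
  t = 7.5000: CF_t = 1.950000, DF = 0.559284, PV = 1.090604
  t = 8.0000: CF_t = 1.950000, DF = 0.538032, PV = 1.049162
  t = 8.5000: CF_t = 1.950000, DF = 0.517587, PV = 1.009295
  t = 9.0000: CF_t = 1.950000, DF = 0.497919, PV = 0.970943
  t = 9.5000: CF_t = 1.950000, DF = 0.478999, PV = 0.934048
  t = 10.0000: CF_t = 101.950000, DF = 0.460798, PV = 46.978306
Price P = sum_t PV_t = 72.698608

Answer: Price = 72.6986


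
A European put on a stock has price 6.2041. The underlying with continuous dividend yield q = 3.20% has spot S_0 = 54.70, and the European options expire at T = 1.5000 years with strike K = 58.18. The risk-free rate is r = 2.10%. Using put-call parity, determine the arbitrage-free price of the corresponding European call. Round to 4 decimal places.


Put-call parity: C - P = S_0 * exp(-qT) - K * exp(-rT).
S_0 * exp(-qT) = 54.7000 * 0.95313379 = 52.13641815
K * exp(-rT) = 58.1800 * 0.96899096 = 56.37589385
C = P + S*exp(-qT) - K*exp(-rT)
C = 6.2041 + 52.13641815 - 56.37589385 = 1.9646

Answer: Call price = 1.9646


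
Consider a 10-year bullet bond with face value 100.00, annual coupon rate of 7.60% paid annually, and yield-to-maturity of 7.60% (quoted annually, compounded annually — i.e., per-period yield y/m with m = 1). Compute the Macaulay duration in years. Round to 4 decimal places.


Coupon per period c = face * coupon_rate / m = 7.600000
Periods per year m = 1; per-period yield y/m = 0.076000
Number of cashflows N = 10
Cashflows (t years, CF_t, discount factor 1/(1+y/m)^(m*t), PV):
  t = 1.0000: CF_t = 7.600000, DF = 0.929368, PV = 7.063197
  t = 2.0000: CF_t = 7.600000, DF = 0.863725, PV = 6.564310
  t = 3.0000: CF_t = 7.600000, DF = 0.802718, PV = 6.100659
  t = 4.0000: CF_t = 7.600000, DF = 0.746021, PV = 5.669758
  t = 5.0000: CF_t = 7.600000, DF = 0.693328, PV = 5.269292
  t = 6.0000: CF_t = 7.600000, DF = 0.644357, PV = 4.897111
  t = 7.0000: CF_t = 7.600000, DF = 0.598845, PV = 4.551219
  t = 8.0000: CF_t = 7.600000, DF = 0.556547, PV = 4.229757
  t = 9.0000: CF_t = 7.600000, DF = 0.517237, PV = 3.931001
  t = 10.0000: CF_t = 107.600000, DF = 0.480704, PV = 51.723697
Price P = sum_t PV_t = 100.000000
Macaulay numerator sum_t t * PV_t:
  t * PV_t at t = 1.0000: 7.063197
  t * PV_t at t = 2.0000: 13.128619
  t * PV_t at t = 3.0000: 18.301978
  t * PV_t at t = 4.0000: 22.679031
  t * PV_t at t = 5.0000: 26.346458
  t * PV_t at t = 6.0000: 29.382667
  t * PV_t at t = 7.0000: 31.858530
  t * PV_t at t = 8.0000: 33.838056
  t * PV_t at t = 9.0000: 35.379009
  t * PV_t at t = 10.0000: 517.236969
Macaulay duration D = (sum_t t * PV_t) / P = 735.214515 / 100.000000 = 7.352145

Answer: Macaulay duration = 7.3521 years


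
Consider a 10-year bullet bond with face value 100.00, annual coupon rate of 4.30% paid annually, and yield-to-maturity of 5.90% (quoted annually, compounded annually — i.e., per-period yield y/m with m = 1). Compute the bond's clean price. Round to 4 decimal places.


Coupon per period c = face * coupon_rate / m = 4.300000
Periods per year m = 1; per-period yield y/m = 0.059000
Number of cashflows N = 10
Cashflows (t years, CF_t, discount factor 1/(1+y/m)^(m*t), PV):
  t = 1.0000: CF_t = 4.300000, DF = 0.944287, PV = 4.060434
  t = 2.0000: CF_t = 4.300000, DF = 0.891678, PV = 3.834216
  t = 3.0000: CF_t = 4.300000, DF = 0.842000, PV = 3.620600
  t = 4.0000: CF_t = 4.300000, DF = 0.795090, PV = 3.418886
  t = 5.0000: CF_t = 4.300000, DF = 0.750793, PV = 3.228410
  t = 6.0000: CF_t = 4.300000, DF = 0.708964, PV = 3.048546
  t = 7.0000: CF_t = 4.300000, DF = 0.669466, PV = 2.878702
  t = 8.0000: CF_t = 4.300000, DF = 0.632168, PV = 2.718321
  t = 9.0000: CF_t = 4.300000, DF = 0.596948, PV = 2.566876
  t = 10.0000: CF_t = 104.300000, DF = 0.563690, PV = 58.792876
Price P = sum_t PV_t = 88.167867

Answer: Price = 88.1679


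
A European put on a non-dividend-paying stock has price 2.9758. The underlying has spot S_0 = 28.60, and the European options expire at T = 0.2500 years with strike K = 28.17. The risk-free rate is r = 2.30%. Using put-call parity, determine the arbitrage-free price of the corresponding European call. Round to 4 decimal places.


Answer: Call price = 3.5673

Derivation:
Put-call parity: C - P = S_0 * exp(-qT) - K * exp(-rT).
S_0 * exp(-qT) = 28.6000 * 1.00000000 = 28.60000000
K * exp(-rT) = 28.1700 * 0.99426650 = 28.00848729
C = P + S*exp(-qT) - K*exp(-rT)
C = 2.9758 + 28.60000000 - 28.00848729 = 3.5673


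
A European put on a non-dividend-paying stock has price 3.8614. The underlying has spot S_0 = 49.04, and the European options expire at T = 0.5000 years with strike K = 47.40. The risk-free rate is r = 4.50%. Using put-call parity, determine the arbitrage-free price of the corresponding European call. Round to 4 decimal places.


Answer: Call price = 6.5560

Derivation:
Put-call parity: C - P = S_0 * exp(-qT) - K * exp(-rT).
S_0 * exp(-qT) = 49.0400 * 1.00000000 = 49.04000000
K * exp(-rT) = 47.4000 * 0.97775124 = 46.34540864
C = P + S*exp(-qT) - K*exp(-rT)
C = 3.8614 + 49.04000000 - 46.34540864 = 6.5560


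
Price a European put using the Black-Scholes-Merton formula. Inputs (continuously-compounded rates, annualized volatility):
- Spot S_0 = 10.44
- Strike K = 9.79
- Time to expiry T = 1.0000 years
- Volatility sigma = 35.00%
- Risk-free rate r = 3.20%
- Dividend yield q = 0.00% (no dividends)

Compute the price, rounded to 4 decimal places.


d1 = (ln(S/K) + (r - q + 0.5*sigma^2) * T) / (sigma * sqrt(T)) = 0.45009465
d2 = d1 - sigma * sqrt(T) = 0.10009465
exp(-rT) = 0.96850658; exp(-qT) = 1.00000000
P = K * exp(-rT) * N(-d2) - S_0 * exp(-qT) * N(-d1)
N(-d1) = 0.32632110; N(-d2) = 0.46013459
P = 9.7900 * 0.96850658 * 0.46013459 - 10.4400 * 1.00000000 * 0.32632110 = 0.9561

Answer: Price = 0.9561


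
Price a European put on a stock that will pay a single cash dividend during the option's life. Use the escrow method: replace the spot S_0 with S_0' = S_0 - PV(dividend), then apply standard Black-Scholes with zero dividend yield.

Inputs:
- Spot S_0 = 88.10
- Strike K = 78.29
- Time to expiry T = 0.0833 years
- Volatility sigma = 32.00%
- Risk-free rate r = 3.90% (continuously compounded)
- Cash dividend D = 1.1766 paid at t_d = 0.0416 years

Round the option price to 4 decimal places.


Answer: Price = 0.4552

Derivation:
PV(D) = D * exp(-r * t_d) = 1.1766 * 0.99837892 = 1.17469263
S_0' = S_0 - PV(D) = 88.1000 - 1.17469263 = 86.92530737
d1 = (ln(S_0'/K) + (r + sigma^2/2)*T) / (sigma*sqrt(T)) = 1.21422638
d2 = d1 - sigma*sqrt(T) = 1.12186881
exp(-rT) = 0.99675657
N(-d1) = 0.11233064; N(-d2) = 0.13095911
P = K * exp(-rT) * N(-d2) - S_0' * N(-d1) = 78.2900 * 0.99675657 * 0.13095911 - 86.92530737 * 0.11233064 = 0.4552


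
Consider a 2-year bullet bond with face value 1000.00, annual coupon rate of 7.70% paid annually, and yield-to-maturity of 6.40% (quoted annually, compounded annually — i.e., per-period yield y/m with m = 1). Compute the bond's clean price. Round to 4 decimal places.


Answer: Price = 1023.7012

Derivation:
Coupon per period c = face * coupon_rate / m = 77.000000
Periods per year m = 1; per-period yield y/m = 0.064000
Number of cashflows N = 2
Cashflows (t years, CF_t, discount factor 1/(1+y/m)^(m*t), PV):
  t = 1.0000: CF_t = 77.000000, DF = 0.939850, PV = 72.368421
  t = 2.0000: CF_t = 1077.000000, DF = 0.883317, PV = 951.332749
Price P = sum_t PV_t = 1023.701170


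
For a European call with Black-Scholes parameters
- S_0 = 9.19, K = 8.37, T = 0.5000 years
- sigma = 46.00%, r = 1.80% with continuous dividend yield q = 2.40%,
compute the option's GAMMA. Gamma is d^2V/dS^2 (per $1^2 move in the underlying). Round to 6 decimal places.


d1 = 0.4407490393; d2 = 0.1154799200
phi(d1) = 0.3620154491; exp(-qT) = 0.9880717129; exp(-rT) = 0.9910403788
Gamma = exp(-qT) * phi(d1) / (S * sigma * sqrt(T)) = 0.9880717129 * 0.3620154491 / (9.1900 * 0.4600 * 0.7071067812) = 0.119662

Answer: Gamma = 0.119662


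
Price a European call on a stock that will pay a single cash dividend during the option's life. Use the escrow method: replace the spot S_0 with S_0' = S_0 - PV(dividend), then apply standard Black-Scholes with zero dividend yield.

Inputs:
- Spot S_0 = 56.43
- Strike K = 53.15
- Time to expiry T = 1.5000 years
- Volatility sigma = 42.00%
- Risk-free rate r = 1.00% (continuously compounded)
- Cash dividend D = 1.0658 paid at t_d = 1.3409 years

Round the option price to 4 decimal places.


PV(D) = D * exp(-r * t_d) = 1.0658 * 0.98668050 = 1.05160408
S_0' = S_0 - PV(D) = 56.4300 - 1.05160408 = 55.37839592
d1 = (ln(S_0'/K) + (r + sigma^2/2)*T) / (sigma*sqrt(T)) = 0.36620153
d2 = d1 - sigma*sqrt(T) = -0.14819132
exp(-rT) = 0.98511194
N(d1) = 0.64289265; N(d2) = 0.44109589
C = S_0' * N(d1) - K * exp(-rT) * N(d2) = 55.37839592 * 0.64289265 - 53.1500 * 0.98511194 * 0.44109589 = 12.5072

Answer: Price = 12.5072


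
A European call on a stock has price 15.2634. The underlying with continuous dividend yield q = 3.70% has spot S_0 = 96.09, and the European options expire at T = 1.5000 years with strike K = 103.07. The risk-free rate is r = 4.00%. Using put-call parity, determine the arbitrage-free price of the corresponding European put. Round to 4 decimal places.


Answer: Put price = 21.4288

Derivation:
Put-call parity: C - P = S_0 * exp(-qT) - K * exp(-rT).
S_0 * exp(-qT) = 96.0900 * 0.94601202 = 90.90229535
K * exp(-rT) = 103.0700 * 0.94176453 = 97.06767048
P = C - S*exp(-qT) + K*exp(-rT)
P = 15.2634 - 90.90229535 + 97.06767048 = 21.4288


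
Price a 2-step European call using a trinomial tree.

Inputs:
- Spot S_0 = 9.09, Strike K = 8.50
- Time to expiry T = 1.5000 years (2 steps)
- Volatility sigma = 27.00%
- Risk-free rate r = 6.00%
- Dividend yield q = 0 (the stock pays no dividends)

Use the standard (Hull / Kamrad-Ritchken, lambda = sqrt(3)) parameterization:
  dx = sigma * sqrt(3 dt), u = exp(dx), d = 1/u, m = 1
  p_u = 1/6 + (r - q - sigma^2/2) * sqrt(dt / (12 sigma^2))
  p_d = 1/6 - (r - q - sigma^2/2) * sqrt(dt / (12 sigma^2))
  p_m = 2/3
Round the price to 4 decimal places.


Answer: Price = V(0,0) = 1.8344

Derivation:
dt = T/N = 0.750000; dx = sigma*sqrt(3*dt) = 0.405000
u = exp(dx) = 1.499303; d = 1/u = 0.666977
p_u = 0.188472, p_m = 0.666667, p_d = 0.144861
Discount per step: exp(-r*dt) = 0.955997
Stock lattice S(k, j) with j the centered position index:
  k=0: S(0,+0) = 9.0900
  k=1: S(1,-1) = 6.0628; S(1,+0) = 9.0900; S(1,+1) = 13.6287
  k=2: S(2,-2) = 4.0438; S(2,-1) = 6.0628; S(2,+0) = 9.0900; S(2,+1) = 13.6287; S(2,+2) = 20.4335
Terminal payoffs V(N, j) = max(S_T - K, 0):
  V(2,-2) = 0.000000; V(2,-1) = 0.000000; V(2,+0) = 0.590000; V(2,+1) = 5.128660; V(2,+2) = 11.933484
Backward induction: V(k, j) = exp(-r*dt) * [p_u * V(k+1, j+1) + p_m * V(k+1, j) + p_d * V(k+1, j-1)]
  V(1,-1) = exp(-r*dt) * [p_u*0.590000 + p_m*0.000000 + p_d*0.000000] = 0.106306
  V(1,+0) = exp(-r*dt) * [p_u*5.128660 + p_m*0.590000 + p_d*0.000000] = 1.300102
  V(1,+1) = exp(-r*dt) * [p_u*11.933484 + p_m*5.128660 + p_d*0.590000] = 5.500527
  V(0,+0) = exp(-r*dt) * [p_u*5.500527 + p_m*1.300102 + p_d*0.106306] = 1.834398


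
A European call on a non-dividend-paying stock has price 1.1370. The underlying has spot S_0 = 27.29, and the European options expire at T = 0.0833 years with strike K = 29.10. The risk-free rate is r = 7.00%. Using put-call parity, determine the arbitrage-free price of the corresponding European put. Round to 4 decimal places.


Answer: Put price = 2.7778

Derivation:
Put-call parity: C - P = S_0 * exp(-qT) - K * exp(-rT).
S_0 * exp(-qT) = 27.2900 * 1.00000000 = 27.29000000
K * exp(-rT) = 29.1000 * 0.99418597 = 28.93081165
P = C - S*exp(-qT) + K*exp(-rT)
P = 1.1370 - 27.29000000 + 28.93081165 = 2.7778


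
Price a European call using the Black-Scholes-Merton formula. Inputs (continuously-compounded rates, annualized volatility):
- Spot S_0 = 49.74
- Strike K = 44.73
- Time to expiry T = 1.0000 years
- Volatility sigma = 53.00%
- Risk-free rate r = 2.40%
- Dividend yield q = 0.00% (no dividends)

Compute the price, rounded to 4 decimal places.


d1 = (ln(S/K) + (r - q + 0.5*sigma^2) * T) / (sigma * sqrt(T)) = 0.51059438
d2 = d1 - sigma * sqrt(T) = -0.01940562
exp(-rT) = 0.97628571; exp(-qT) = 1.00000000
C = S_0 * exp(-qT) * N(d1) - K * exp(-rT) * N(d2)
N(d1) = 0.69518244; N(d2) = 0.49225876
C = 49.7400 * 1.00000000 * 0.69518244 - 44.7300 * 0.97628571 * 0.49225876 = 13.0818

Answer: Price = 13.0818


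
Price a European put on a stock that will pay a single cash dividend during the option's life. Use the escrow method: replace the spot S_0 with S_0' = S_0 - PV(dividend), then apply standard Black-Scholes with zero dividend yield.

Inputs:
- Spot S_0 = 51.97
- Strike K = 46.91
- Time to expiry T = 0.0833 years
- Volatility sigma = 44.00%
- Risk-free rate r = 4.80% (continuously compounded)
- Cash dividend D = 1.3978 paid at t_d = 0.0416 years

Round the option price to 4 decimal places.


Answer: Price = 1.0003

Derivation:
PV(D) = D * exp(-r * t_d) = 1.3978 * 0.99800519 = 1.39501166
S_0' = S_0 - PV(D) = 51.9700 - 1.39501166 = 50.57498834
d1 = (ln(S_0'/K) + (r + sigma^2/2)*T) / (sigma*sqrt(T)) = 0.68735321
d2 = d1 - sigma*sqrt(T) = 0.56036155
exp(-rT) = 0.99600958
N(-d1) = 0.24593009; N(-d2) = 0.28761642
P = K * exp(-rT) * N(-d2) - S_0' * N(-d1) = 46.9100 * 0.99600958 * 0.28761642 - 50.57498834 * 0.24593009 = 1.0003


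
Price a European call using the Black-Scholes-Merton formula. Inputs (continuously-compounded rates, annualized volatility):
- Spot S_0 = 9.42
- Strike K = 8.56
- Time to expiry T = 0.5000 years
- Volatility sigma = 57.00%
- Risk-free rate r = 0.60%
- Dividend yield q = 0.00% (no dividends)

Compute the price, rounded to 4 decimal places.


d1 = (ln(S/K) + (r - q + 0.5*sigma^2) * T) / (sigma * sqrt(T)) = 0.44649426
d2 = d1 - sigma * sqrt(T) = 0.04344340
exp(-rT) = 0.99700450; exp(-qT) = 1.00000000
C = S_0 * exp(-qT) * N(d1) - K * exp(-rT) * N(d2)
N(d1) = 0.67237987; N(d2) = 0.51732596
C = 9.4200 * 1.00000000 * 0.67237987 - 8.5600 * 0.99700450 * 0.51732596 = 1.9188

Answer: Price = 1.9188


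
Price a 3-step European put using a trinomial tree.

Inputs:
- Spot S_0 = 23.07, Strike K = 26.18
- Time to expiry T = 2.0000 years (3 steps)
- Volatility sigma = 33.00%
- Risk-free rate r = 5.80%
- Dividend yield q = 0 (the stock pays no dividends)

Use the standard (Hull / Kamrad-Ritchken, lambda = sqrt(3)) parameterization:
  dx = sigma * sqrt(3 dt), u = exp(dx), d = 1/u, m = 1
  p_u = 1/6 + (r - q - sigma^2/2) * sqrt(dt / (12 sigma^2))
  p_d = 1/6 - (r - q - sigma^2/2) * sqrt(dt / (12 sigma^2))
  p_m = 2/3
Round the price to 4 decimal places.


dt = T/N = 0.666667; dx = sigma*sqrt(3*dt) = 0.466690
u = exp(dx) = 1.594708; d = 1/u = 0.627074
p_u = 0.169202, p_m = 0.666667, p_d = 0.164131
Discount per step: exp(-r*dt) = 0.962071
Stock lattice S(k, j) with j the centered position index:
  k=0: S(0,+0) = 23.0700
  k=1: S(1,-1) = 14.4666; S(1,+0) = 23.0700; S(1,+1) = 36.7899
  k=2: S(2,-2) = 9.0716; S(2,-1) = 14.4666; S(2,+0) = 23.0700; S(2,+1) = 36.7899; S(2,+2) = 58.6691
  k=3: S(3,-3) = 5.6886; S(3,-2) = 9.0716; S(3,-1) = 14.4666; S(3,+0) = 23.0700; S(3,+1) = 36.7899; S(3,+2) = 58.6691; S(3,+3) = 93.5601
Terminal payoffs V(N, j) = max(K - S_T, 0):
  V(3,-3) = 20.491414; V(3,-2) = 17.108369; V(3,-1) = 11.713399; V(3,+0) = 3.110000; V(3,+1) = 0.000000; V(3,+2) = 0.000000; V(3,+3) = 0.000000
Backward induction: V(k, j) = exp(-r*dt) * [p_u * V(k+1, j+1) + p_m * V(k+1, j) + p_d * V(k+1, j-1)]
  V(2,-2) = exp(-r*dt) * [p_u*11.713399 + p_m*17.108369 + p_d*20.491414] = 16.115456
  V(2,-1) = exp(-r*dt) * [p_u*3.110000 + p_m*11.713399 + p_d*17.108369] = 10.720522
  V(2,+0) = exp(-r*dt) * [p_u*0.000000 + p_m*3.110000 + p_d*11.713399] = 3.844308
  V(2,+1) = exp(-r*dt) * [p_u*0.000000 + p_m*0.000000 + p_d*3.110000] = 0.491087
  V(2,+2) = exp(-r*dt) * [p_u*0.000000 + p_m*0.000000 + p_d*0.000000] = 0.000000
  V(1,-1) = exp(-r*dt) * [p_u*3.844308 + p_m*10.720522 + p_d*16.115456] = 10.046456
  V(1,+0) = exp(-r*dt) * [p_u*0.491087 + p_m*3.844308 + p_d*10.720522] = 4.238440
  V(1,+1) = exp(-r*dt) * [p_u*0.000000 + p_m*0.491087 + p_d*3.844308] = 0.922013
  V(0,+0) = exp(-r*dt) * [p_u*0.922013 + p_m*4.238440 + p_d*10.046456] = 4.454938

Answer: Price = V(0,0) = 4.4549


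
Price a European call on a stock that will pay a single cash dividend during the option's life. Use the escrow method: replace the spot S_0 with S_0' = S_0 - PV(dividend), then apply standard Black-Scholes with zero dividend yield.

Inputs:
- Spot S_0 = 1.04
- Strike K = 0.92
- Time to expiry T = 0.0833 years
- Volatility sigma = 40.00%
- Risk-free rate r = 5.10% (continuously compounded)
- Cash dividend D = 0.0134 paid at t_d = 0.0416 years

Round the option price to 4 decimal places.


Answer: Price = 0.1201

Derivation:
PV(D) = D * exp(-r * t_d) = 0.0134 * 0.99788065 = 0.01337160
S_0' = S_0 - PV(D) = 1.0400 - 0.01337160 = 1.02662840
d1 = (ln(S_0'/K) + (r + sigma^2/2)*T) / (sigma*sqrt(T)) = 1.04440988
d2 = d1 - sigma*sqrt(T) = 0.92896292
exp(-rT) = 0.99576071
N(d1) = 0.85185210; N(d2) = 0.82354585
C = S_0' * N(d1) - K * exp(-rT) * N(d2) = 1.02662840 * 0.85185210 - 0.9200 * 0.99576071 * 0.82354585 = 0.1201


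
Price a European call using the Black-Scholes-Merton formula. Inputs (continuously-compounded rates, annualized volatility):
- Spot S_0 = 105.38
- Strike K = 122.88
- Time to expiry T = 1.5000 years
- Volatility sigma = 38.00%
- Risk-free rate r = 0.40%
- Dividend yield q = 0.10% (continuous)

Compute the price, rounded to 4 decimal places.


Answer: Price = 13.5005

Derivation:
d1 = (ln(S/K) + (r - q + 0.5*sigma^2) * T) / (sigma * sqrt(T)) = -0.08774202
d2 = d1 - sigma * sqrt(T) = -0.55314507
exp(-rT) = 0.99401796; exp(-qT) = 0.99850112
C = S_0 * exp(-qT) * N(d1) - K * exp(-rT) * N(d2)
N(d1) = 0.46504086; N(d2) = 0.29008204
C = 105.3800 * 0.99850112 * 0.46504086 - 122.8800 * 0.99401796 * 0.29008204 = 13.5005


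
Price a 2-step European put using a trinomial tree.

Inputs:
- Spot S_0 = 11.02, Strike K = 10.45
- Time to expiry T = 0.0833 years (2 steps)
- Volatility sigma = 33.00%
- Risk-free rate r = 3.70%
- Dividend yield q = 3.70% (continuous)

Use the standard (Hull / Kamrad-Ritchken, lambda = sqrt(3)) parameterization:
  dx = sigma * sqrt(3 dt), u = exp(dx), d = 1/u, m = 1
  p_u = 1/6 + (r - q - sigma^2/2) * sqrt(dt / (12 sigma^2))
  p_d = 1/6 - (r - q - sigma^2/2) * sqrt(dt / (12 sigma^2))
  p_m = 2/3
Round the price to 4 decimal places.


dt = T/N = 0.041650; dx = sigma*sqrt(3*dt) = 0.116649
u = exp(dx) = 1.123725; d = 1/u = 0.889897
p_u = 0.156946, p_m = 0.666667, p_d = 0.176387
Discount per step: exp(-r*dt) = 0.998460
Stock lattice S(k, j) with j the centered position index:
  k=0: S(0,+0) = 11.0200
  k=1: S(1,-1) = 9.8067; S(1,+0) = 11.0200; S(1,+1) = 12.3835
  k=2: S(2,-2) = 8.7269; S(2,-1) = 9.8067; S(2,+0) = 11.0200; S(2,+1) = 12.3835; S(2,+2) = 13.9156
Terminal payoffs V(N, j) = max(K - S_T, 0):
  V(2,-2) = 1.723074; V(2,-1) = 0.643332; V(2,+0) = 0.000000; V(2,+1) = 0.000000; V(2,+2) = 0.000000
Backward induction: V(k, j) = exp(-r*dt) * [p_u * V(k+1, j+1) + p_m * V(k+1, j) + p_d * V(k+1, j-1)]
  V(1,-1) = exp(-r*dt) * [p_u*0.000000 + p_m*0.643332 + p_d*1.723074] = 0.731688
  V(1,+0) = exp(-r*dt) * [p_u*0.000000 + p_m*0.000000 + p_d*0.643332] = 0.113301
  V(1,+1) = exp(-r*dt) * [p_u*0.000000 + p_m*0.000000 + p_d*0.000000] = 0.000000
  V(0,+0) = exp(-r*dt) * [p_u*0.000000 + p_m*0.113301 + p_d*0.731688] = 0.204280

Answer: Price = V(0,0) = 0.2043


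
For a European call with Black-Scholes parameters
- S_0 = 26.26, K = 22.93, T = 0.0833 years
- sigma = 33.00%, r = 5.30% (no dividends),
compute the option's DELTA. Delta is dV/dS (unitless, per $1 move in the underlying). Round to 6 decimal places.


d1 = 1.5176992953; d2 = 1.4224555553
phi(d1) = 0.1261045305; exp(-qT) = 1.0000000000; exp(-rT) = 0.9955948313
N(d1) = 0.9354548891
Delta = exp(-qT) * N(d1) = 1.0000000000 * 0.9354548891 = 0.935455

Answer: Delta = 0.935455


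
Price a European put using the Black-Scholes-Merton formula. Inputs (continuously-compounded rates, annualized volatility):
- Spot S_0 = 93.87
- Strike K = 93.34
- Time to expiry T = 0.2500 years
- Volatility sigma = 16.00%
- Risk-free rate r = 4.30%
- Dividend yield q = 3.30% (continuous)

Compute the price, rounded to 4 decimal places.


Answer: Price = 2.5954

Derivation:
d1 = (ln(S/K) + (r - q + 0.5*sigma^2) * T) / (sigma * sqrt(T)) = 0.14202632
d2 = d1 - sigma * sqrt(T) = 0.06202632
exp(-rT) = 0.98930757; exp(-qT) = 0.99178394
P = K * exp(-rT) * N(-d2) - S_0 * exp(-qT) * N(-d1)
N(-d1) = 0.44352961; N(-d2) = 0.47527093
P = 93.3400 * 0.98930757 * 0.47527093 - 93.8700 * 0.99178394 * 0.44352961 = 2.5954


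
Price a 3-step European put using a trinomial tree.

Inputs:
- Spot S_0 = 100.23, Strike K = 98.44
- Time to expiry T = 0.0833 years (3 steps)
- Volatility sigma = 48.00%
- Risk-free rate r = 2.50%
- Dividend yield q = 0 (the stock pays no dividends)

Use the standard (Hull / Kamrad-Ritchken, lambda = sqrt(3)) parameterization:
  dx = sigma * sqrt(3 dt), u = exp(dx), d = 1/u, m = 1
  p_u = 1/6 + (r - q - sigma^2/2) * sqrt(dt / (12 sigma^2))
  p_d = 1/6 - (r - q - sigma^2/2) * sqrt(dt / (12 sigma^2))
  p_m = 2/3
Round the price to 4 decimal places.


Answer: Price = V(0,0) = 4.3349

Derivation:
dt = T/N = 0.027767; dx = sigma*sqrt(3*dt) = 0.138536
u = exp(dx) = 1.148591; d = 1/u = 0.870632
p_u = 0.157627, p_m = 0.666667, p_d = 0.175706
Discount per step: exp(-r*dt) = 0.999306
Stock lattice S(k, j) with j the centered position index:
  k=0: S(0,+0) = 100.2300
  k=1: S(1,-1) = 87.2634; S(1,+0) = 100.2300; S(1,+1) = 115.1233
  k=2: S(2,-2) = 75.9743; S(2,-1) = 87.2634; S(2,+0) = 100.2300; S(2,+1) = 115.1233; S(2,+2) = 132.2297
  k=3: S(3,-3) = 66.1456; S(3,-2) = 75.9743; S(3,-1) = 87.2634; S(3,+0) = 100.2300; S(3,+1) = 115.1233; S(3,+2) = 132.2297; S(3,+3) = 151.8779
Terminal payoffs V(N, j) = max(K - S_T, 0):
  V(3,-3) = 32.294392; V(3,-2) = 22.465721; V(3,-1) = 11.176594; V(3,+0) = 0.000000; V(3,+1) = 0.000000; V(3,+2) = 0.000000; V(3,+3) = 0.000000
Backward induction: V(k, j) = exp(-r*dt) * [p_u * V(k+1, j+1) + p_m * V(k+1, j) + p_d * V(k+1, j-1)]
  V(2,-2) = exp(-r*dt) * [p_u*11.176594 + p_m*22.465721 + p_d*32.294392] = 22.397650
  V(2,-1) = exp(-r*dt) * [p_u*0.000000 + p_m*11.176594 + p_d*22.465721] = 11.390515
  V(2,+0) = exp(-r*dt) * [p_u*0.000000 + p_m*0.000000 + p_d*11.176594] = 1.962432
  V(2,+1) = exp(-r*dt) * [p_u*0.000000 + p_m*0.000000 + p_d*0.000000] = 0.000000
  V(2,+2) = exp(-r*dt) * [p_u*0.000000 + p_m*0.000000 + p_d*0.000000] = 0.000000
  V(1,-1) = exp(-r*dt) * [p_u*1.962432 + p_m*11.390515 + p_d*22.397650] = 11.830196
  V(1,+0) = exp(-r*dt) * [p_u*0.000000 + p_m*1.962432 + p_d*11.390515] = 3.307373
  V(1,+1) = exp(-r*dt) * [p_u*0.000000 + p_m*0.000000 + p_d*1.962432] = 0.344572
  V(0,+0) = exp(-r*dt) * [p_u*0.344572 + p_m*3.307373 + p_d*11.830196] = 4.334856
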